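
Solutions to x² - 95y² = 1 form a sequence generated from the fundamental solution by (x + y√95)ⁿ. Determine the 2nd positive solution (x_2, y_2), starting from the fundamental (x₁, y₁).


Step 1: Find the fundamental solution (x₁, y₁) of x² - 95y² = 1.
  Expand √95 as a continued fraction. a₀ = ⌊√95⌋ = 9; iterate m_{k+1} = d_k·a_k − m_k, d_{k+1} = (95 − m_{k+1}²)/d_k, a_{k+1} = ⌊(a₀ + m_{k+1})/d_{k+1}⌋ (starting m₀ = 0, d₀ = 1), with convergents p_k = a_k·p_{k-1} + p_{k-2}, q_k = a_k·q_{k-1} + q_{k-2} (p₋₁ = 1, q₋₁ = 0):
  k = 0: a₀ = 9; p₀/q₀ = 9/1; p₀² − 95·q₀² = 81 − 95 = -14.
  k = 1: m = 9, d = 14, a = ⌊(9 + 9)/14⌋ = 1; p/q = (1·9 + 1)/(1·1 + 0) = 10/1; p² − 95·q² = 100 − 95 = 5.
  k = 2: m = 5, d = 5, a = ⌊(9 + 5)/5⌋ = 2; p/q = (2·10 + 9)/(2·1 + 1) = 29/3; p² − 95·q² = 841 − 855 = -14.
  k = 3: m = 5, d = 14, a = ⌊(9 + 5)/14⌋ = 1; p/q = (1·29 + 10)/(1·3 + 1) = 39/4; p² − 95·q² = 1521 − 1520 = 1.
  The first convergent with p² − 95·q² = 1 gives the fundamental solution (x₁, y₁) = (39, 4).
Step 2: Apply the recurrence (x_{n+1}, y_{n+1}) = (x₁x_n + 95y₁y_n, x₁y_n + y₁x_n) repeatedly.
  From (x_1, y_1) = (39, 4): x_2 = 39·39 + 95·4·4 = 3041; y_2 = 39·4 + 4·39 = 312.
Step 3: Verify x_2² - 95·y_2² = 9247681 - 9247680 = 1 (should be 1). ✓

(x_1, y_1) = (39, 4); (x_2, y_2) = (3041, 312).


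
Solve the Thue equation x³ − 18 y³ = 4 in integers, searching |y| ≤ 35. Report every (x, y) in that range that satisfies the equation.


The equation is x³ - 18y³ = 4. For fixed y, x³ = 18·y³ + 4, so a solution requires the RHS to be a perfect cube.
Strategy: iterate y from -35 to 35, compute RHS = 18·y³ + 4, and check whether it is a (positive or negative) perfect cube.
Check small values of y:
  y = 0: RHS = 4 is not a perfect cube.
  y = 1: RHS = 22 is not a perfect cube.
  y = -1: RHS = -14 is not a perfect cube.
  y = 2: RHS = 148 is not a perfect cube.
  y = -2: RHS = -140 is not a perfect cube.
  y = 3: RHS = 490 is not a perfect cube.
  y = -3: RHS = -482 is not a perfect cube.
Continuing the search up to |y| = 35 finds no solutions either.
No (x, y) in the scanned range satisfies the equation.

No integer solutions with |y| ≤ 35.


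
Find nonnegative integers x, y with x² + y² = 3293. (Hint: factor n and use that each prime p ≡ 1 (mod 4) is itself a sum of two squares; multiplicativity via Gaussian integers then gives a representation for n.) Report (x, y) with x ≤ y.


Step 1: Factor n = 3293 = 37 · 89.
Step 2: Check the mod-4 condition on each prime factor: 37 ≡ 1 (mod 4), exponent 1; 89 ≡ 1 (mod 4), exponent 1.
All primes ≡ 3 (mod 4) appear to even exponent (or don't appear), so by the two-squares theorem n IS expressible as a sum of two squares.
Step 3: Build a representation. Here n = 37 · 89 is a product of primes ≡ 1 (mod 4). Each prime p ≡ 1 (mod 4) is itself a sum of two squares; find a² by testing p − a² for a perfect square:
  37: 37 − 1² = 36 = 6² ⇒ 37 = 1² + 6².
  89: 89 − 1² = 88, 89 − 2² = 85, 89 − 3² = 80, 89 − 4² = 73, 89 − 5² = 64 = 8² ⇒ 89 = 5² + 8².
  Combine using the Brahmagupta–Fibonacci identity (a² + b²)(c² + d²) = (ac − bd)² + (ad + bc)² = (ac + bd)² + (ad − bc)²:
  37 · 89 = 3293: from (1² + 6²)(5² + 8²), take (1·5 − 6·8, 1·8 + 6·5) = (5 − 48, 8 + 30) = (-43, 38); dropping signs (only squares matter) gives (43, 38); check 43² + 38² = 1849 + 1444 = 3293 ✓.
Step 4: Order so x ≤ y and verify: 38² + 43² = 1444 + 1849 = 3293 = n. ✓

n = 3293 = 38² + 43² (one valid representation with x ≤ y).


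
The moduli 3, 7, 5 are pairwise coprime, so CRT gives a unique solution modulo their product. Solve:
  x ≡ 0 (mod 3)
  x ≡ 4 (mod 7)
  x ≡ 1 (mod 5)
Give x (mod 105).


Moduli 3, 7, 5 are pairwise coprime; by CRT there is a unique solution modulo M = 3 · 7 · 5 = 105.
Solve pairwise, accumulating the modulus:
  Start with x ≡ 0 (mod 3).
  Combine with x ≡ 4 (mod 7): since gcd(3, 7) = 1, we get a unique residue mod 21.
    Write x = 0 + 3·t and substitute into x ≡ 4 (mod 7): 3·t ≡ 4 − 0 = 4 (mod 7).
    The inverse of 3 mod 7 is 5 (since 3·5 = 15 = 2·7 + 1), so t ≡ 5·4 = 20 ≡ 6 (mod 7).
    Then x = 0 + 3·6 = 18, valid modulo lcm(3, 7) = 21: x ≡ 18 (mod 21).
  Combine with x ≡ 1 (mod 5): since gcd(21, 5) = 1, we get a unique residue mod 105.
    Write x = 18 + 21·t and substitute into x ≡ 1 (mod 5): 21·t ≡ 1 − 18 = -17 (mod 5).
    Reduce coefficients mod 5: 1·t ≡ 3 (mod 5).
    So t ≡ 3 (mod 5).
    Then x = 18 + 21·3 = 81, valid modulo lcm(21, 5) = 105: x ≡ 81 (mod 105).
Verify: 81 mod 3 = 0 ✓, 81 mod 7 = 4 ✓, 81 mod 5 = 1 ✓.

x ≡ 81 (mod 105).


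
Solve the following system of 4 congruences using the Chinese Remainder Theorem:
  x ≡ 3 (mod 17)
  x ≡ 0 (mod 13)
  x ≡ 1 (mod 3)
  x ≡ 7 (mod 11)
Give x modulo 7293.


Product of moduli M = 17 · 13 · 3 · 11 = 7293.
Merge one congruence at a time:
  Start: x ≡ 3 (mod 17).
  Combine with x ≡ 0 (mod 13); new modulus lcm = 221.
    Write x = 3 + 17·t and substitute into x ≡ 0 (mod 13): 17·t ≡ 0 − 3 = -3 (mod 13).
    Reduce coefficients mod 13: 4·t ≡ 10 (mod 13).
    The inverse of 4 mod 13 is 10 (since 4·10 = 40 = 3·13 + 1), so t ≡ 10·10 = 100 ≡ 9 (mod 13).
    Then x = 3 + 17·9 = 156, valid modulo lcm(17, 13) = 221: x ≡ 156 (mod 221).
  Combine with x ≡ 1 (mod 3); new modulus lcm = 663.
    Write x = 156 + 221·t and substitute into x ≡ 1 (mod 3): 221·t ≡ 1 − 156 = -155 (mod 3).
    Reduce coefficients mod 3: 2·t ≡ 1 (mod 3).
    The inverse of 2 mod 3 is 2 (since 2·2 = 4 = 1·3 + 1), so t ≡ 2·1 = 2 ≡ 2 (mod 3).
    Then x = 156 + 221·2 = 598, valid modulo lcm(221, 3) = 663: x ≡ 598 (mod 663).
  Combine with x ≡ 7 (mod 11); new modulus lcm = 7293.
    Write x = 598 + 663·t and substitute into x ≡ 7 (mod 11): 663·t ≡ 7 − 598 = -591 (mod 11).
    Reduce coefficients mod 11: 3·t ≡ 3 (mod 11).
    The inverse of 3 mod 11 is 4 (since 3·4 = 12 = 1·11 + 1), so t ≡ 4·3 = 12 ≡ 1 (mod 11).
    Then x = 598 + 663·1 = 1261, valid modulo lcm(663, 11) = 7293: x ≡ 1261 (mod 7293).
Verify against each original: 1261 mod 17 = 3, 1261 mod 13 = 0, 1261 mod 3 = 1, 1261 mod 11 = 7.

x ≡ 1261 (mod 7293).


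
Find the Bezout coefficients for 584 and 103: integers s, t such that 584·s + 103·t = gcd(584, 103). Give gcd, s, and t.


Euclidean algorithm on (584, 103) — divide until remainder is 0:
  584 = 5 · 103 + 69
  103 = 1 · 69 + 34
  69 = 2 · 34 + 1
  34 = 34 · 1 + 0
gcd(584, 103) = 1.
Track Bezout coefficients alongside the remainders: start with r₀ = 584 = a·1 + b·0 (s = 1, t = 0) and r₁ = 103 = a·0 + b·1 (s = 0, t = 1); each new remainder r_{k+1} = r_{k-1} − q_k·r_k inherits s_{k+1} = s_{k-1} − q_k·s_k, t_{k+1} = t_{k-1} − q_k·t_k, so r_k = a·s_k + b·t_k at every step:
  q = 5: r = 69, s = 1 − 5·0 = 1, t = 0 − 5·1 = -5  (check: 584·1 + 103·(-5) = 69)
  q = 1: r = 34, s = 0 − 1·1 = -1, t = 1 − 1·(-5) = 6  (check: 584·(-1) + 103·6 = 34)
  q = 2: r = 1, s = 1 − 2·(-1) = 3, t = -5 − 2·6 = -17  (check: 584·3 + 103·(-17) = 1)
The row with r = 1 (the gcd) gives the Bezout coefficients s = 3, t = -17.
Result: 584 · (3) + 103 · (-17) = 1.

gcd(584, 103) = 1; s = 3, t = -17 (check: 584·3 + 103·(-17) = 1).


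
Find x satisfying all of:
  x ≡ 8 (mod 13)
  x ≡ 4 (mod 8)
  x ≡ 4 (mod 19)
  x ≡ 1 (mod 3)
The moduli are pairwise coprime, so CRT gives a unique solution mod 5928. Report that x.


Product of moduli M = 13 · 8 · 19 · 3 = 5928.
Merge one congruence at a time:
  Start: x ≡ 8 (mod 13).
  Combine with x ≡ 4 (mod 8); new modulus lcm = 104.
    Write x = 8 + 13·t and substitute into x ≡ 4 (mod 8): 13·t ≡ 4 − 8 = -4 (mod 8).
    Reduce coefficients mod 8: 5·t ≡ 4 (mod 8).
    The inverse of 5 mod 8 is 5 (since 5·5 = 25 = 3·8 + 1), so t ≡ 5·4 = 20 ≡ 4 (mod 8).
    Then x = 8 + 13·4 = 60, valid modulo lcm(13, 8) = 104: x ≡ 60 (mod 104).
  Combine with x ≡ 4 (mod 19); new modulus lcm = 1976.
    Write x = 60 + 104·t and substitute into x ≡ 4 (mod 19): 104·t ≡ 4 − 60 = -56 (mod 19).
    Reduce coefficients mod 19: 9·t ≡ 1 (mod 19).
    The inverse of 9 mod 19 is 17 (since 9·17 = 153 = 8·19 + 1), so t ≡ 17·1 = 17 ≡ 17 (mod 19).
    Then x = 60 + 104·17 = 1828, valid modulo lcm(104, 19) = 1976: x ≡ 1828 (mod 1976).
  Combine with x ≡ 1 (mod 3); new modulus lcm = 5928.
    Write x = 1828 + 1976·t and substitute into x ≡ 1 (mod 3): 1976·t ≡ 1 − 1828 = -1827 (mod 3).
    Reduce coefficients mod 3: 2·t ≡ 0 (mod 3).
    The inverse of 2 mod 3 is 2 (since 2·2 = 4 = 1·3 + 1), so t ≡ 2·0 = 0 ≡ 0 (mod 3).
    Then x = 1828 + 1976·0 = 1828, valid modulo lcm(1976, 3) = 5928: x ≡ 1828 (mod 5928).
Verify against each original: 1828 mod 13 = 8, 1828 mod 8 = 4, 1828 mod 19 = 4, 1828 mod 3 = 1.

x ≡ 1828 (mod 5928).


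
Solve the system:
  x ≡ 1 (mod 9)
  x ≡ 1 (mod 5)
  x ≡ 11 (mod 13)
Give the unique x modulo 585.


Moduli 9, 5, 13 are pairwise coprime; by CRT there is a unique solution modulo M = 9 · 5 · 13 = 585.
Solve pairwise, accumulating the modulus:
  Start with x ≡ 1 (mod 9).
  Combine with x ≡ 1 (mod 5): since gcd(9, 5) = 1, we get a unique residue mod 45.
    Write x = 1 + 9·t and substitute into x ≡ 1 (mod 5): 9·t ≡ 1 − 1 = 0 (mod 5).
    Reduce coefficients mod 5: 4·t ≡ 0 (mod 5).
    The inverse of 4 mod 5 is 4 (since 4·4 = 16 = 3·5 + 1), so t ≡ 4·0 = 0 ≡ 0 (mod 5).
    Then x = 1 + 9·0 = 1, valid modulo lcm(9, 5) = 45: x ≡ 1 (mod 45).
  Combine with x ≡ 11 (mod 13): since gcd(45, 13) = 1, we get a unique residue mod 585.
    Write x = 1 + 45·t and substitute into x ≡ 11 (mod 13): 45·t ≡ 11 − 1 = 10 (mod 13).
    Reduce coefficients mod 13: 6·t ≡ 10 (mod 13).
    The inverse of 6 mod 13 is 11 (since 6·11 = 66 = 5·13 + 1), so t ≡ 11·10 = 110 ≡ 6 (mod 13).
    Then x = 1 + 45·6 = 271, valid modulo lcm(45, 13) = 585: x ≡ 271 (mod 585).
Verify: 271 mod 9 = 1 ✓, 271 mod 5 = 1 ✓, 271 mod 13 = 11 ✓.

x ≡ 271 (mod 585).


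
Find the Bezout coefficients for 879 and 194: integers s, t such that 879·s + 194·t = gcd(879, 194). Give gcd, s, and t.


Euclidean algorithm on (879, 194) — divide until remainder is 0:
  879 = 4 · 194 + 103
  194 = 1 · 103 + 91
  103 = 1 · 91 + 12
  91 = 7 · 12 + 7
  12 = 1 · 7 + 5
  7 = 1 · 5 + 2
  5 = 2 · 2 + 1
  2 = 2 · 1 + 0
gcd(879, 194) = 1.
Track Bezout coefficients alongside the remainders: start with r₀ = 879 = a·1 + b·0 (s = 1, t = 0) and r₁ = 194 = a·0 + b·1 (s = 0, t = 1); each new remainder r_{k+1} = r_{k-1} − q_k·r_k inherits s_{k+1} = s_{k-1} − q_k·s_k, t_{k+1} = t_{k-1} − q_k·t_k, so r_k = a·s_k + b·t_k at every step:
  q = 4: r = 103, s = 1 − 4·0 = 1, t = 0 − 4·1 = -4  (check: 879·1 + 194·(-4) = 103)
  q = 1: r = 91, s = 0 − 1·1 = -1, t = 1 − 1·(-4) = 5  (check: 879·(-1) + 194·5 = 91)
  q = 1: r = 12, s = 1 − 1·(-1) = 2, t = -4 − 1·5 = -9  (check: 879·2 + 194·(-9) = 12)
  q = 7: r = 7, s = -1 − 7·2 = -15, t = 5 − 7·(-9) = 68  (check: 879·(-15) + 194·68 = 7)
  q = 1: r = 5, s = 2 − 1·(-15) = 17, t = -9 − 1·68 = -77  (check: 879·17 + 194·(-77) = 5)
  q = 1: r = 2, s = -15 − 1·17 = -32, t = 68 − 1·(-77) = 145  (check: 879·(-32) + 194·145 = 2)
  q = 2: r = 1, s = 17 − 2·(-32) = 81, t = -77 − 2·145 = -367  (check: 879·81 + 194·(-367) = 1)
The row with r = 1 (the gcd) gives the Bezout coefficients s = 81, t = -367.
Result: 879 · (81) + 194 · (-367) = 1.

gcd(879, 194) = 1; s = 81, t = -367 (check: 879·81 + 194·(-367) = 1).


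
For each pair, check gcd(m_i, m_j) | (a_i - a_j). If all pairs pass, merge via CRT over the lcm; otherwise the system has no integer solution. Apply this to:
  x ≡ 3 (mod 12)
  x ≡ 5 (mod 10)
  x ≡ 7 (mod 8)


Moduli 12, 10, 8 are not pairwise coprime, so CRT works modulo lcm(m_i) when all pairwise compatibility conditions hold.
Pairwise compatibility: gcd(m_i, m_j) must divide a_i - a_j for every pair.
Merge one congruence at a time:
  Start: x ≡ 3 (mod 12).
  Combine with x ≡ 5 (mod 10): gcd(12, 10) = 2; 5 - 3 = 2, which IS divisible by 2, so compatible.
    Write x = 3 + 12·t and substitute into x ≡ 5 (mod 10): 12·t ≡ 5 − 3 = 2 (mod 10).
    Divide the congruence (and modulus) by g = 2: 6·t ≡ 1 (mod 5).
    Reduce coefficients mod 5: 1·t ≡ 1 (mod 5).
    So t ≡ 1 (mod 5).
    Then x = 3 + 12·1 = 15, valid modulo lcm(12, 10) = 60: x ≡ 15 (mod 60).
  Combine with x ≡ 7 (mod 8): gcd(60, 8) = 4; 7 - 15 = -8, which IS divisible by 4, so compatible.
    Write x = 15 + 60·t and substitute into x ≡ 7 (mod 8): 60·t ≡ 7 − 15 = -8 (mod 8).
    Divide the congruence (and modulus) by g = 4: 15·t ≡ -2 (mod 2).
    Reduce coefficients mod 2: 1·t ≡ 0 (mod 2).
    So t ≡ 0 (mod 2).
    Then x = 15 + 60·0 = 15, valid modulo lcm(60, 8) = 120: x ≡ 15 (mod 120).
Verify: 15 mod 12 = 3, 15 mod 10 = 5, 15 mod 8 = 7.

x ≡ 15 (mod 120).


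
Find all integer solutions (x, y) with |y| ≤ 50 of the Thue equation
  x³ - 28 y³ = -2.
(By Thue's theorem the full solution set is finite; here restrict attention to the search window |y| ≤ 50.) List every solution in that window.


The equation is x³ - 28y³ = -2. For fixed y, x³ = 28·y³ − 2, so a solution requires the RHS to be a perfect cube.
Strategy: iterate y from -50 to 50, compute RHS = 28·y³ − 2, and check whether it is a (positive or negative) perfect cube.
Check small values of y:
  y = 0: RHS = -2 is not a perfect cube.
  y = 1: RHS = 26 is not a perfect cube.
  y = -1: RHS = -30 is not a perfect cube.
  y = 2: RHS = 222 is not a perfect cube.
  y = -2: RHS = -226 is not a perfect cube.
  y = 3: RHS = 754 is not a perfect cube.
  y = -3: RHS = -758 is not a perfect cube.
Continuing the search up to |y| = 50 finds no solutions either.
No (x, y) in the scanned range satisfies the equation.

No integer solutions with |y| ≤ 50.


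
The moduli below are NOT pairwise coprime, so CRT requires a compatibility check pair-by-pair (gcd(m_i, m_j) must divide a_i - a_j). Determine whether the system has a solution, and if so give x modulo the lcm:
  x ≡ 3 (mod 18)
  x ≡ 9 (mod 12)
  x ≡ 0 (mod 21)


Moduli 18, 12, 21 are not pairwise coprime, so CRT works modulo lcm(m_i) when all pairwise compatibility conditions hold.
Pairwise compatibility: gcd(m_i, m_j) must divide a_i - a_j for every pair.
Merge one congruence at a time:
  Start: x ≡ 3 (mod 18).
  Combine with x ≡ 9 (mod 12): gcd(18, 12) = 6; 9 - 3 = 6, which IS divisible by 6, so compatible.
    Write x = 3 + 18·t and substitute into x ≡ 9 (mod 12): 18·t ≡ 9 − 3 = 6 (mod 12).
    Divide the congruence (and modulus) by g = 6: 3·t ≡ 1 (mod 2).
    Reduce coefficients mod 2: 1·t ≡ 1 (mod 2).
    So t ≡ 1 (mod 2).
    Then x = 3 + 18·1 = 21, valid modulo lcm(18, 12) = 36: x ≡ 21 (mod 36).
  Combine with x ≡ 0 (mod 21): gcd(36, 21) = 3; 0 - 21 = -21, which IS divisible by 3, so compatible.
    Write x = 21 + 36·t and substitute into x ≡ 0 (mod 21): 36·t ≡ 0 − 21 = -21 (mod 21).
    Divide the congruence (and modulus) by g = 3: 12·t ≡ -7 (mod 7).
    Reduce coefficients mod 7: 5·t ≡ 0 (mod 7).
    The inverse of 5 mod 7 is 3 (since 5·3 = 15 = 2·7 + 1), so t ≡ 3·0 = 0 ≡ 0 (mod 7).
    Then x = 21 + 36·0 = 21, valid modulo lcm(36, 21) = 252: x ≡ 21 (mod 252).
Verify: 21 mod 18 = 3, 21 mod 12 = 9, 21 mod 21 = 0.

x ≡ 21 (mod 252).


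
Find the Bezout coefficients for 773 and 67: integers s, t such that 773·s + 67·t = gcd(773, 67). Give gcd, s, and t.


Euclidean algorithm on (773, 67) — divide until remainder is 0:
  773 = 11 · 67 + 36
  67 = 1 · 36 + 31
  36 = 1 · 31 + 5
  31 = 6 · 5 + 1
  5 = 5 · 1 + 0
gcd(773, 67) = 1.
Track Bezout coefficients alongside the remainders: start with r₀ = 773 = a·1 + b·0 (s = 1, t = 0) and r₁ = 67 = a·0 + b·1 (s = 0, t = 1); each new remainder r_{k+1} = r_{k-1} − q_k·r_k inherits s_{k+1} = s_{k-1} − q_k·s_k, t_{k+1} = t_{k-1} − q_k·t_k, so r_k = a·s_k + b·t_k at every step:
  q = 11: r = 36, s = 1 − 11·0 = 1, t = 0 − 11·1 = -11  (check: 773·1 + 67·(-11) = 36)
  q = 1: r = 31, s = 0 − 1·1 = -1, t = 1 − 1·(-11) = 12  (check: 773·(-1) + 67·12 = 31)
  q = 1: r = 5, s = 1 − 1·(-1) = 2, t = -11 − 1·12 = -23  (check: 773·2 + 67·(-23) = 5)
  q = 6: r = 1, s = -1 − 6·2 = -13, t = 12 − 6·(-23) = 150  (check: 773·(-13) + 67·150 = 1)
The row with r = 1 (the gcd) gives the Bezout coefficients s = -13, t = 150.
Result: 773 · (-13) + 67 · (150) = 1.

gcd(773, 67) = 1; s = -13, t = 150 (check: 773·(-13) + 67·150 = 1).


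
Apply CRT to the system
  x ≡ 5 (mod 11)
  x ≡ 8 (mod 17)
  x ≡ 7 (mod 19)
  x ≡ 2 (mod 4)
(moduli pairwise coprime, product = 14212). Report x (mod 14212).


Product of moduli M = 11 · 17 · 19 · 4 = 14212.
Merge one congruence at a time:
  Start: x ≡ 5 (mod 11).
  Combine with x ≡ 8 (mod 17); new modulus lcm = 187.
    Write x = 5 + 11·t and substitute into x ≡ 8 (mod 17): 11·t ≡ 8 − 5 = 3 (mod 17).
    The inverse of 11 mod 17 is 14 (since 11·14 = 154 = 9·17 + 1), so t ≡ 14·3 = 42 ≡ 8 (mod 17).
    Then x = 5 + 11·8 = 93, valid modulo lcm(11, 17) = 187: x ≡ 93 (mod 187).
  Combine with x ≡ 7 (mod 19); new modulus lcm = 3553.
    Write x = 93 + 187·t and substitute into x ≡ 7 (mod 19): 187·t ≡ 7 − 93 = -86 (mod 19).
    Reduce coefficients mod 19: 16·t ≡ 9 (mod 19).
    The inverse of 16 mod 19 is 6 (since 16·6 = 96 = 5·19 + 1), so t ≡ 6·9 = 54 ≡ 16 (mod 19).
    Then x = 93 + 187·16 = 3085, valid modulo lcm(187, 19) = 3553: x ≡ 3085 (mod 3553).
  Combine with x ≡ 2 (mod 4); new modulus lcm = 14212.
    Write x = 3085 + 3553·t and substitute into x ≡ 2 (mod 4): 3553·t ≡ 2 − 3085 = -3083 (mod 4).
    Reduce coefficients mod 4: 1·t ≡ 1 (mod 4).
    So t ≡ 1 (mod 4).
    Then x = 3085 + 3553·1 = 6638, valid modulo lcm(3553, 4) = 14212: x ≡ 6638 (mod 14212).
Verify against each original: 6638 mod 11 = 5, 6638 mod 17 = 8, 6638 mod 19 = 7, 6638 mod 4 = 2.

x ≡ 6638 (mod 14212).


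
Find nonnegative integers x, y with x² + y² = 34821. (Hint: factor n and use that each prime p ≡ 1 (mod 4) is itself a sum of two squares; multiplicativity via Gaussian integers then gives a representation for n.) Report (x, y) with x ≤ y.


Step 1: Factor n = 34821 = 3^2 · 53 · 73.
Step 2: Check the mod-4 condition on each prime factor: 3 ≡ 3 (mod 4), exponent 2 (must be even); 53 ≡ 1 (mod 4), exponent 1; 73 ≡ 1 (mod 4), exponent 1.
All primes ≡ 3 (mod 4) appear to even exponent (or don't appear), so by the two-squares theorem n IS expressible as a sum of two squares.
Step 3: Build a representation. Group n = k² · m with k = 3 and m = 53 · 73 = 3869 (a product of primes ≡ 1 (mod 4)); a representation of m scales to one of n via (k·x)² + (k·y)² = k²(x² + y²). Each prime p ≡ 1 (mod 4) is itself a sum of two squares; find a² by testing p − a² for a perfect square:
  53: 53 − 1² = 52, 53 − 2² = 49 = 7² ⇒ 53 = 2² + 7².
  73: 73 − 1² = 72, 73 − 2² = 69, 73 − 3² = 64 = 8² ⇒ 73 = 3² + 8².
  Combine using the Brahmagupta–Fibonacci identity (a² + b²)(c² + d²) = (ac − bd)² + (ad + bc)² = (ac + bd)² + (ad − bc)²:
  53 · 73 = 3869: from (2² + 7²)(3² + 8²), take (2·3 − 7·8, 2·8 + 7·3) = (6 − 56, 16 + 21) = (-50, 37); dropping signs (only squares matter) gives (50, 37); check 50² + 37² = 2500 + 1369 = 3869 ✓.
  Scale by k = 3: (3·50, 3·37) = (150, 111).
Step 4: Order so x ≤ y and verify: 111² + 150² = 12321 + 22500 = 34821 = n. ✓

n = 34821 = 111² + 150² (one valid representation with x ≤ y).


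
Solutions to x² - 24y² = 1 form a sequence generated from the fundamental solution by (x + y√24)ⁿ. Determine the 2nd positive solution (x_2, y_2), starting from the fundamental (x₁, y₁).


Step 1: Find the fundamental solution (x₁, y₁) of x² - 24y² = 1.
  Expand √24 as a continued fraction. a₀ = ⌊√24⌋ = 4; iterate m_{k+1} = d_k·a_k − m_k, d_{k+1} = (24 − m_{k+1}²)/d_k, a_{k+1} = ⌊(a₀ + m_{k+1})/d_{k+1}⌋ (starting m₀ = 0, d₀ = 1), with convergents p_k = a_k·p_{k-1} + p_{k-2}, q_k = a_k·q_{k-1} + q_{k-2} (p₋₁ = 1, q₋₁ = 0):
  k = 0: a₀ = 4; p₀/q₀ = 4/1; p₀² − 24·q₀² = 16 − 24 = -8.
  k = 1: m = 4, d = 8, a = ⌊(4 + 4)/8⌋ = 1; p/q = (1·4 + 1)/(1·1 + 0) = 5/1; p² − 24·q² = 25 − 24 = 1.
  The first convergent with p² − 24·q² = 1 gives the fundamental solution (x₁, y₁) = (5, 1).
Step 2: Apply the recurrence (x_{n+1}, y_{n+1}) = (x₁x_n + 24y₁y_n, x₁y_n + y₁x_n) repeatedly.
  From (x_1, y_1) = (5, 1): x_2 = 5·5 + 24·1·1 = 49; y_2 = 5·1 + 1·5 = 10.
Step 3: Verify x_2² - 24·y_2² = 2401 - 2400 = 1 (should be 1). ✓

(x_1, y_1) = (5, 1); (x_2, y_2) = (49, 10).


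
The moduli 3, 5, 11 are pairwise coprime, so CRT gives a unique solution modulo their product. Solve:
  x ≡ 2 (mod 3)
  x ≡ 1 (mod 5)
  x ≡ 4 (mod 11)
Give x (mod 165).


Moduli 3, 5, 11 are pairwise coprime; by CRT there is a unique solution modulo M = 3 · 5 · 11 = 165.
Solve pairwise, accumulating the modulus:
  Start with x ≡ 2 (mod 3).
  Combine with x ≡ 1 (mod 5): since gcd(3, 5) = 1, we get a unique residue mod 15.
    Write x = 2 + 3·t and substitute into x ≡ 1 (mod 5): 3·t ≡ 1 − 2 = -1 (mod 5).
    Reduce coefficients mod 5: 3·t ≡ 4 (mod 5).
    The inverse of 3 mod 5 is 2 (since 3·2 = 6 = 1·5 + 1), so t ≡ 2·4 = 8 ≡ 3 (mod 5).
    Then x = 2 + 3·3 = 11, valid modulo lcm(3, 5) = 15: x ≡ 11 (mod 15).
  Combine with x ≡ 4 (mod 11): since gcd(15, 11) = 1, we get a unique residue mod 165.
    Write x = 11 + 15·t and substitute into x ≡ 4 (mod 11): 15·t ≡ 4 − 11 = -7 (mod 11).
    Reduce coefficients mod 11: 4·t ≡ 4 (mod 11).
    The inverse of 4 mod 11 is 3 (since 4·3 = 12 = 1·11 + 1), so t ≡ 3·4 = 12 ≡ 1 (mod 11).
    Then x = 11 + 15·1 = 26, valid modulo lcm(15, 11) = 165: x ≡ 26 (mod 165).
Verify: 26 mod 3 = 2 ✓, 26 mod 5 = 1 ✓, 26 mod 11 = 4 ✓.

x ≡ 26 (mod 165).


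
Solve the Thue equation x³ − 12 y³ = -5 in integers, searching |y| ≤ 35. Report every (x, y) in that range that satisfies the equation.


The equation is x³ - 12y³ = -5. For fixed y, x³ = 12·y³ − 5, so a solution requires the RHS to be a perfect cube.
Strategy: iterate y from -35 to 35, compute RHS = 12·y³ − 5, and check whether it is a (positive or negative) perfect cube.
Check small values of y:
  y = 0: RHS = -5 is not a perfect cube.
  y = 1: RHS = 7 is not a perfect cube.
  y = -1: RHS = -17 is not a perfect cube.
  y = 2: RHS = 91 is not a perfect cube.
  y = -2: RHS = -101 is not a perfect cube.
  y = 3: RHS = 319 is not a perfect cube.
  y = -3: RHS = -329 is not a perfect cube.
Continuing the search up to |y| = 35 finds no solutions either.
No (x, y) in the scanned range satisfies the equation.

No integer solutions with |y| ≤ 35.


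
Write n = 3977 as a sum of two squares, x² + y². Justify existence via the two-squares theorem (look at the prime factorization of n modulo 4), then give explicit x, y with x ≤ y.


Step 1: Factor n = 3977 = 41 · 97.
Step 2: Check the mod-4 condition on each prime factor: 41 ≡ 1 (mod 4), exponent 1; 97 ≡ 1 (mod 4), exponent 1.
All primes ≡ 3 (mod 4) appear to even exponent (or don't appear), so by the two-squares theorem n IS expressible as a sum of two squares.
Step 3: Build a representation. Here n = 41 · 97 is a product of primes ≡ 1 (mod 4). Each prime p ≡ 1 (mod 4) is itself a sum of two squares; find a² by testing p − a² for a perfect square:
  41: 41 − 1² = 40, 41 − 2² = 37, 41 − 3² = 32, 41 − 4² = 25 = 5² ⇒ 41 = 4² + 5².
  97: 97 − 1² = 96, 97 − 2² = 93, 97 − 3² = 88, 97 − 4² = 81 = 9² ⇒ 97 = 4² + 9².
  Combine using the Brahmagupta–Fibonacci identity (a² + b²)(c² + d²) = (ac − bd)² + (ad + bc)² = (ac + bd)² + (ad − bc)²:
  41 · 97 = 3977: from (4² + 5²)(4² + 9²), take (4·4 − 5·9, 4·9 + 5·4) = (16 − 45, 36 + 20) = (-29, 56); dropping signs (only squares matter) gives (29, 56); check 29² + 56² = 841 + 3136 = 3977 ✓.
Step 4: Order so x ≤ y and verify: 29² + 56² = 841 + 3136 = 3977 = n. ✓

n = 3977 = 29² + 56² (one valid representation with x ≤ y).


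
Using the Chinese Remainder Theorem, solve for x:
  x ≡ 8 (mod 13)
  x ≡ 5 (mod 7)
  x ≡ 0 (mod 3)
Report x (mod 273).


Moduli 13, 7, 3 are pairwise coprime; by CRT there is a unique solution modulo M = 13 · 7 · 3 = 273.
Solve pairwise, accumulating the modulus:
  Start with x ≡ 8 (mod 13).
  Combine with x ≡ 5 (mod 7): since gcd(13, 7) = 1, we get a unique residue mod 91.
    Write x = 8 + 13·t and substitute into x ≡ 5 (mod 7): 13·t ≡ 5 − 8 = -3 (mod 7).
    Reduce coefficients mod 7: 6·t ≡ 4 (mod 7).
    The inverse of 6 mod 7 is 6 (since 6·6 = 36 = 5·7 + 1), so t ≡ 6·4 = 24 ≡ 3 (mod 7).
    Then x = 8 + 13·3 = 47, valid modulo lcm(13, 7) = 91: x ≡ 47 (mod 91).
  Combine with x ≡ 0 (mod 3): since gcd(91, 3) = 1, we get a unique residue mod 273.
    Write x = 47 + 91·t and substitute into x ≡ 0 (mod 3): 91·t ≡ 0 − 47 = -47 (mod 3).
    Reduce coefficients mod 3: 1·t ≡ 1 (mod 3).
    So t ≡ 1 (mod 3).
    Then x = 47 + 91·1 = 138, valid modulo lcm(91, 3) = 273: x ≡ 138 (mod 273).
Verify: 138 mod 13 = 8 ✓, 138 mod 7 = 5 ✓, 138 mod 3 = 0 ✓.

x ≡ 138 (mod 273).


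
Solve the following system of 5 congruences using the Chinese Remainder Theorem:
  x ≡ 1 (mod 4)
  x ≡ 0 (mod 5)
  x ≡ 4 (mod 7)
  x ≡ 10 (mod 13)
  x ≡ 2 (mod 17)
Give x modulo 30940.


Product of moduli M = 4 · 5 · 7 · 13 · 17 = 30940.
Merge one congruence at a time:
  Start: x ≡ 1 (mod 4).
  Combine with x ≡ 0 (mod 5); new modulus lcm = 20.
    Write x = 1 + 4·t and substitute into x ≡ 0 (mod 5): 4·t ≡ 0 − 1 = -1 (mod 5).
    Reduce coefficients mod 5: 4·t ≡ 4 (mod 5).
    The inverse of 4 mod 5 is 4 (since 4·4 = 16 = 3·5 + 1), so t ≡ 4·4 = 16 ≡ 1 (mod 5).
    Then x = 1 + 4·1 = 5, valid modulo lcm(4, 5) = 20: x ≡ 5 (mod 20).
  Combine with x ≡ 4 (mod 7); new modulus lcm = 140.
    Write x = 5 + 20·t and substitute into x ≡ 4 (mod 7): 20·t ≡ 4 − 5 = -1 (mod 7).
    Reduce coefficients mod 7: 6·t ≡ 6 (mod 7).
    The inverse of 6 mod 7 is 6 (since 6·6 = 36 = 5·7 + 1), so t ≡ 6·6 = 36 ≡ 1 (mod 7).
    Then x = 5 + 20·1 = 25, valid modulo lcm(20, 7) = 140: x ≡ 25 (mod 140).
  Combine with x ≡ 10 (mod 13); new modulus lcm = 1820.
    Write x = 25 + 140·t and substitute into x ≡ 10 (mod 13): 140·t ≡ 10 − 25 = -15 (mod 13).
    Reduce coefficients mod 13: 10·t ≡ 11 (mod 13).
    The inverse of 10 mod 13 is 4 (since 10·4 = 40 = 3·13 + 1), so t ≡ 4·11 = 44 ≡ 5 (mod 13).
    Then x = 25 + 140·5 = 725, valid modulo lcm(140, 13) = 1820: x ≡ 725 (mod 1820).
  Combine with x ≡ 2 (mod 17); new modulus lcm = 30940.
    Write x = 725 + 1820·t and substitute into x ≡ 2 (mod 17): 1820·t ≡ 2 − 725 = -723 (mod 17).
    Reduce coefficients mod 17: 1·t ≡ 8 (mod 17).
    So t ≡ 8 (mod 17).
    Then x = 725 + 1820·8 = 15285, valid modulo lcm(1820, 17) = 30940: x ≡ 15285 (mod 30940).
Verify against each original: 15285 mod 4 = 1, 15285 mod 5 = 0, 15285 mod 7 = 4, 15285 mod 13 = 10, 15285 mod 17 = 2.

x ≡ 15285 (mod 30940).


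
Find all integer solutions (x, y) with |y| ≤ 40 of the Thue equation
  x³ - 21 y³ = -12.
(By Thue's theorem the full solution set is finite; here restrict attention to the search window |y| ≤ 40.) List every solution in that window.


The equation is x³ - 21y³ = -12. For fixed y, x³ = 21·y³ − 12, so a solution requires the RHS to be a perfect cube.
Strategy: iterate y from -40 to 40, compute RHS = 21·y³ − 12, and check whether it is a (positive or negative) perfect cube.
Check small values of y:
  y = 0: RHS = -12 is not a perfect cube.
  y = 1: RHS = 9 is not a perfect cube.
  y = -1: RHS = -33 is not a perfect cube.
  y = 2: RHS = 156 is not a perfect cube.
  y = -2: RHS = -180 is not a perfect cube.
  y = 3: RHS = 555 is not a perfect cube.
  y = -3: RHS = -579 is not a perfect cube.
Continuing the search up to |y| = 40 finds no solutions either.
No (x, y) in the scanned range satisfies the equation.

No integer solutions with |y| ≤ 40.


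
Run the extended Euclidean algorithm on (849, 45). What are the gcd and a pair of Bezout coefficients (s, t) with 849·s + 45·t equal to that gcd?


Euclidean algorithm on (849, 45) — divide until remainder is 0:
  849 = 18 · 45 + 39
  45 = 1 · 39 + 6
  39 = 6 · 6 + 3
  6 = 2 · 3 + 0
gcd(849, 45) = 3.
Track Bezout coefficients alongside the remainders: start with r₀ = 849 = a·1 + b·0 (s = 1, t = 0) and r₁ = 45 = a·0 + b·1 (s = 0, t = 1); each new remainder r_{k+1} = r_{k-1} − q_k·r_k inherits s_{k+1} = s_{k-1} − q_k·s_k, t_{k+1} = t_{k-1} − q_k·t_k, so r_k = a·s_k + b·t_k at every step:
  q = 18: r = 39, s = 1 − 18·0 = 1, t = 0 − 18·1 = -18  (check: 849·1 + 45·(-18) = 39)
  q = 1: r = 6, s = 0 − 1·1 = -1, t = 1 − 1·(-18) = 19  (check: 849·(-1) + 45·19 = 6)
  q = 6: r = 3, s = 1 − 6·(-1) = 7, t = -18 − 6·19 = -132  (check: 849·7 + 45·(-132) = 3)
The row with r = 3 (the gcd) gives the Bezout coefficients s = 7, t = -132.
Result: 849 · (7) + 45 · (-132) = 3.

gcd(849, 45) = 3; s = 7, t = -132 (check: 849·7 + 45·(-132) = 3).


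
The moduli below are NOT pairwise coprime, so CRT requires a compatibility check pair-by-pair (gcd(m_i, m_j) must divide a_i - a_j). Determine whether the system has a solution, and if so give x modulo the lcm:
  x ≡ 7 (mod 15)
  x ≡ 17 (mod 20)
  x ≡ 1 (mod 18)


Moduli 15, 20, 18 are not pairwise coprime, so CRT works modulo lcm(m_i) when all pairwise compatibility conditions hold.
Pairwise compatibility: gcd(m_i, m_j) must divide a_i - a_j for every pair.
Merge one congruence at a time:
  Start: x ≡ 7 (mod 15).
  Combine with x ≡ 17 (mod 20): gcd(15, 20) = 5; 17 - 7 = 10, which IS divisible by 5, so compatible.
    Write x = 7 + 15·t and substitute into x ≡ 17 (mod 20): 15·t ≡ 17 − 7 = 10 (mod 20).
    Divide the congruence (and modulus) by g = 5: 3·t ≡ 2 (mod 4).
    The inverse of 3 mod 4 is 3 (since 3·3 = 9 = 2·4 + 1), so t ≡ 3·2 = 6 ≡ 2 (mod 4).
    Then x = 7 + 15·2 = 37, valid modulo lcm(15, 20) = 60: x ≡ 37 (mod 60).
  Combine with x ≡ 1 (mod 18): gcd(60, 18) = 6; 1 - 37 = -36, which IS divisible by 6, so compatible.
    Write x = 37 + 60·t and substitute into x ≡ 1 (mod 18): 60·t ≡ 1 − 37 = -36 (mod 18).
    Divide the congruence (and modulus) by g = 6: 10·t ≡ -6 (mod 3).
    Reduce coefficients mod 3: 1·t ≡ 0 (mod 3).
    So t ≡ 0 (mod 3).
    Then x = 37 + 60·0 = 37, valid modulo lcm(60, 18) = 180: x ≡ 37 (mod 180).
Verify: 37 mod 15 = 7, 37 mod 20 = 17, 37 mod 18 = 1.

x ≡ 37 (mod 180).


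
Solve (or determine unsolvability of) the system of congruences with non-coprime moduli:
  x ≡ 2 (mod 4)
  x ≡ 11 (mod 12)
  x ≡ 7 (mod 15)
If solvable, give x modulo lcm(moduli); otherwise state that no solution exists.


Moduli 4, 12, 15 are not pairwise coprime, so CRT works modulo lcm(m_i) when all pairwise compatibility conditions hold.
Pairwise compatibility: gcd(m_i, m_j) must divide a_i - a_j for every pair.
Merge one congruence at a time:
  Start: x ≡ 2 (mod 4).
  Combine with x ≡ 11 (mod 12): gcd(4, 12) = 4, and 11 - 2 = 9 is NOT divisible by 4.
    ⇒ system is inconsistent (no integer solution).

No solution (the system is inconsistent).


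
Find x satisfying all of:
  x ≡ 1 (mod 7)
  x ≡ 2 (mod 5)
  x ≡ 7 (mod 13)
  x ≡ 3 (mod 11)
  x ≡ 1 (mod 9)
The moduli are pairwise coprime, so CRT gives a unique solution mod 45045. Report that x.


Product of moduli M = 7 · 5 · 13 · 11 · 9 = 45045.
Merge one congruence at a time:
  Start: x ≡ 1 (mod 7).
  Combine with x ≡ 2 (mod 5); new modulus lcm = 35.
    Write x = 1 + 7·t and substitute into x ≡ 2 (mod 5): 7·t ≡ 2 − 1 = 1 (mod 5).
    Reduce coefficients mod 5: 2·t ≡ 1 (mod 5).
    The inverse of 2 mod 5 is 3 (since 2·3 = 6 = 1·5 + 1), so t ≡ 3·1 = 3 ≡ 3 (mod 5).
    Then x = 1 + 7·3 = 22, valid modulo lcm(7, 5) = 35: x ≡ 22 (mod 35).
  Combine with x ≡ 7 (mod 13); new modulus lcm = 455.
    Write x = 22 + 35·t and substitute into x ≡ 7 (mod 13): 35·t ≡ 7 − 22 = -15 (mod 13).
    Reduce coefficients mod 13: 9·t ≡ 11 (mod 13).
    The inverse of 9 mod 13 is 3 (since 9·3 = 27 = 2·13 + 1), so t ≡ 3·11 = 33 ≡ 7 (mod 13).
    Then x = 22 + 35·7 = 267, valid modulo lcm(35, 13) = 455: x ≡ 267 (mod 455).
  Combine with x ≡ 3 (mod 11); new modulus lcm = 5005.
    Write x = 267 + 455·t and substitute into x ≡ 3 (mod 11): 455·t ≡ 3 − 267 = -264 (mod 11).
    Reduce coefficients mod 11: 4·t ≡ 0 (mod 11).
    The inverse of 4 mod 11 is 3 (since 4·3 = 12 = 1·11 + 1), so t ≡ 3·0 = 0 ≡ 0 (mod 11).
    Then x = 267 + 455·0 = 267, valid modulo lcm(455, 11) = 5005: x ≡ 267 (mod 5005).
  Combine with x ≡ 1 (mod 9); new modulus lcm = 45045.
    Write x = 267 + 5005·t and substitute into x ≡ 1 (mod 9): 5005·t ≡ 1 − 267 = -266 (mod 9).
    Reduce coefficients mod 9: 1·t ≡ 4 (mod 9).
    So t ≡ 4 (mod 9).
    Then x = 267 + 5005·4 = 20287, valid modulo lcm(5005, 9) = 45045: x ≡ 20287 (mod 45045).
Verify against each original: 20287 mod 7 = 1, 20287 mod 5 = 2, 20287 mod 13 = 7, 20287 mod 11 = 3, 20287 mod 9 = 1.

x ≡ 20287 (mod 45045).


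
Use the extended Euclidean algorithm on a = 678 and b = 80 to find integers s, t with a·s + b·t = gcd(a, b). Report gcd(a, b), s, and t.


Euclidean algorithm on (678, 80) — divide until remainder is 0:
  678 = 8 · 80 + 38
  80 = 2 · 38 + 4
  38 = 9 · 4 + 2
  4 = 2 · 2 + 0
gcd(678, 80) = 2.
Track Bezout coefficients alongside the remainders: start with r₀ = 678 = a·1 + b·0 (s = 1, t = 0) and r₁ = 80 = a·0 + b·1 (s = 0, t = 1); each new remainder r_{k+1} = r_{k-1} − q_k·r_k inherits s_{k+1} = s_{k-1} − q_k·s_k, t_{k+1} = t_{k-1} − q_k·t_k, so r_k = a·s_k + b·t_k at every step:
  q = 8: r = 38, s = 1 − 8·0 = 1, t = 0 − 8·1 = -8  (check: 678·1 + 80·(-8) = 38)
  q = 2: r = 4, s = 0 − 2·1 = -2, t = 1 − 2·(-8) = 17  (check: 678·(-2) + 80·17 = 4)
  q = 9: r = 2, s = 1 − 9·(-2) = 19, t = -8 − 9·17 = -161  (check: 678·19 + 80·(-161) = 2)
The row with r = 2 (the gcd) gives the Bezout coefficients s = 19, t = -161.
Result: 678 · (19) + 80 · (-161) = 2.

gcd(678, 80) = 2; s = 19, t = -161 (check: 678·19 + 80·(-161) = 2).


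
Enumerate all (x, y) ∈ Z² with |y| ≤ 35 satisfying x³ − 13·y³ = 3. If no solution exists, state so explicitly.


The equation is x³ - 13y³ = 3. For fixed y, x³ = 13·y³ + 3, so a solution requires the RHS to be a perfect cube.
Strategy: iterate y from -35 to 35, compute RHS = 13·y³ + 3, and check whether it is a (positive or negative) perfect cube.
Check small values of y:
  y = 0: RHS = 3 is not a perfect cube.
  y = 1: RHS = 16 is not a perfect cube.
  y = -1: RHS = -10 is not a perfect cube.
  y = 2: RHS = 107 is not a perfect cube.
  y = -2: RHS = -101 is not a perfect cube.
  y = 3: RHS = 354 is not a perfect cube.
  y = -3: RHS = -348 is not a perfect cube.
Continuing the search up to |y| = 35 finds no solutions either.
No (x, y) in the scanned range satisfies the equation.

No integer solutions with |y| ≤ 35.


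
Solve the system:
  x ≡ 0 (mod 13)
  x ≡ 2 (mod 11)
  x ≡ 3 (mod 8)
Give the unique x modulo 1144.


Moduli 13, 11, 8 are pairwise coprime; by CRT there is a unique solution modulo M = 13 · 11 · 8 = 1144.
Solve pairwise, accumulating the modulus:
  Start with x ≡ 0 (mod 13).
  Combine with x ≡ 2 (mod 11): since gcd(13, 11) = 1, we get a unique residue mod 143.
    Write x = 0 + 13·t and substitute into x ≡ 2 (mod 11): 13·t ≡ 2 − 0 = 2 (mod 11).
    Reduce coefficients mod 11: 2·t ≡ 2 (mod 11).
    The inverse of 2 mod 11 is 6 (since 2·6 = 12 = 1·11 + 1), so t ≡ 6·2 = 12 ≡ 1 (mod 11).
    Then x = 0 + 13·1 = 13, valid modulo lcm(13, 11) = 143: x ≡ 13 (mod 143).
  Combine with x ≡ 3 (mod 8): since gcd(143, 8) = 1, we get a unique residue mod 1144.
    Write x = 13 + 143·t and substitute into x ≡ 3 (mod 8): 143·t ≡ 3 − 13 = -10 (mod 8).
    Reduce coefficients mod 8: 7·t ≡ 6 (mod 8).
    The inverse of 7 mod 8 is 7 (since 7·7 = 49 = 6·8 + 1), so t ≡ 7·6 = 42 ≡ 2 (mod 8).
    Then x = 13 + 143·2 = 299, valid modulo lcm(143, 8) = 1144: x ≡ 299 (mod 1144).
Verify: 299 mod 13 = 0 ✓, 299 mod 11 = 2 ✓, 299 mod 8 = 3 ✓.

x ≡ 299 (mod 1144).


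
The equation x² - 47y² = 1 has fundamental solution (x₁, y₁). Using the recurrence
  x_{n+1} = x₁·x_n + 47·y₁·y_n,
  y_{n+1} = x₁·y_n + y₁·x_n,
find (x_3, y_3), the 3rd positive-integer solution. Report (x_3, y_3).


Step 1: Find the fundamental solution (x₁, y₁) of x² - 47y² = 1.
  Expand √47 as a continued fraction. a₀ = ⌊√47⌋ = 6; iterate m_{k+1} = d_k·a_k − m_k, d_{k+1} = (47 − m_{k+1}²)/d_k, a_{k+1} = ⌊(a₀ + m_{k+1})/d_{k+1}⌋ (starting m₀ = 0, d₀ = 1), with convergents p_k = a_k·p_{k-1} + p_{k-2}, q_k = a_k·q_{k-1} + q_{k-2} (p₋₁ = 1, q₋₁ = 0):
  k = 0: a₀ = 6; p₀/q₀ = 6/1; p₀² − 47·q₀² = 36 − 47 = -11.
  k = 1: m = 6, d = 11, a = ⌊(6 + 6)/11⌋ = 1; p/q = (1·6 + 1)/(1·1 + 0) = 7/1; p² − 47·q² = 49 − 47 = 2.
  k = 2: m = 5, d = 2, a = ⌊(6 + 5)/2⌋ = 5; p/q = (5·7 + 6)/(5·1 + 1) = 41/6; p² − 47·q² = 1681 − 1692 = -11.
  k = 3: m = 5, d = 11, a = ⌊(6 + 5)/11⌋ = 1; p/q = (1·41 + 7)/(1·6 + 1) = 48/7; p² − 47·q² = 2304 − 2303 = 1.
  The first convergent with p² − 47·q² = 1 gives the fundamental solution (x₁, y₁) = (48, 7).
Step 2: Apply the recurrence (x_{n+1}, y_{n+1}) = (x₁x_n + 47y₁y_n, x₁y_n + y₁x_n) repeatedly.
  From (x_1, y_1) = (48, 7): x_2 = 48·48 + 47·7·7 = 4607; y_2 = 48·7 + 7·48 = 672.
  From (x_2, y_2) = (4607, 672): x_3 = 48·4607 + 47·7·672 = 442224; y_3 = 48·672 + 7·4607 = 64505.
Step 3: Verify x_3² - 47·y_3² = 195562066176 - 195562066175 = 1 (should be 1). ✓

(x_1, y_1) = (48, 7); (x_3, y_3) = (442224, 64505).


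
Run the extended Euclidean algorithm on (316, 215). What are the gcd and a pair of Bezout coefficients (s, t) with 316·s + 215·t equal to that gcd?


Euclidean algorithm on (316, 215) — divide until remainder is 0:
  316 = 1 · 215 + 101
  215 = 2 · 101 + 13
  101 = 7 · 13 + 10
  13 = 1 · 10 + 3
  10 = 3 · 3 + 1
  3 = 3 · 1 + 0
gcd(316, 215) = 1.
Track Bezout coefficients alongside the remainders: start with r₀ = 316 = a·1 + b·0 (s = 1, t = 0) and r₁ = 215 = a·0 + b·1 (s = 0, t = 1); each new remainder r_{k+1} = r_{k-1} − q_k·r_k inherits s_{k+1} = s_{k-1} − q_k·s_k, t_{k+1} = t_{k-1} − q_k·t_k, so r_k = a·s_k + b·t_k at every step:
  q = 1: r = 101, s = 1 − 1·0 = 1, t = 0 − 1·1 = -1  (check: 316·1 + 215·(-1) = 101)
  q = 2: r = 13, s = 0 − 2·1 = -2, t = 1 − 2·(-1) = 3  (check: 316·(-2) + 215·3 = 13)
  q = 7: r = 10, s = 1 − 7·(-2) = 15, t = -1 − 7·3 = -22  (check: 316·15 + 215·(-22) = 10)
  q = 1: r = 3, s = -2 − 1·15 = -17, t = 3 − 1·(-22) = 25  (check: 316·(-17) + 215·25 = 3)
  q = 3: r = 1, s = 15 − 3·(-17) = 66, t = -22 − 3·25 = -97  (check: 316·66 + 215·(-97) = 1)
The row with r = 1 (the gcd) gives the Bezout coefficients s = 66, t = -97.
Result: 316 · (66) + 215 · (-97) = 1.

gcd(316, 215) = 1; s = 66, t = -97 (check: 316·66 + 215·(-97) = 1).


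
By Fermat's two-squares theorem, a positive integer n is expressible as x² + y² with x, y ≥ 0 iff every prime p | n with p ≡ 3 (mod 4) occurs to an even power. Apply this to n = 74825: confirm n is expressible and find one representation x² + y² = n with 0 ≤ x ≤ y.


Step 1: Factor n = 74825 = 5^2 · 41 · 73.
Step 2: Check the mod-4 condition on each prime factor: 5 ≡ 1 (mod 4), exponent 2; 41 ≡ 1 (mod 4), exponent 1; 73 ≡ 1 (mod 4), exponent 1.
All primes ≡ 3 (mod 4) appear to even exponent (or don't appear), so by the two-squares theorem n IS expressible as a sum of two squares.
Step 3: Build a representation. Group n = k² · m with k = 5 and m = 41 · 73 = 2993 (a product of primes ≡ 1 (mod 4)); a representation of m scales to one of n via (k·x)² + (k·y)² = k²(x² + y²). Each prime p ≡ 1 (mod 4) is itself a sum of two squares; find a² by testing p − a² for a perfect square:
  41: 41 − 1² = 40, 41 − 2² = 37, 41 − 3² = 32, 41 − 4² = 25 = 5² ⇒ 41 = 4² + 5².
  73: 73 − 1² = 72, 73 − 2² = 69, 73 − 3² = 64 = 8² ⇒ 73 = 3² + 8².
  Combine using the Brahmagupta–Fibonacci identity (a² + b²)(c² + d²) = (ac − bd)² + (ad + bc)² = (ac + bd)² + (ad − bc)²:
  41 · 73 = 2993: from (4² + 5²)(3² + 8²), take (4·3 − 5·8, 4·8 + 5·3) = (12 − 40, 32 + 15) = (-28, 47); dropping signs (only squares matter) gives (28, 47); check 28² + 47² = 784 + 2209 = 2993 ✓.
  Scale by k = 5: (5·28, 5·47) = (140, 235).
Step 4: Order so x ≤ y and verify: 140² + 235² = 19600 + 55225 = 74825 = n. ✓

n = 74825 = 140² + 235² (one valid representation with x ≤ y).
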